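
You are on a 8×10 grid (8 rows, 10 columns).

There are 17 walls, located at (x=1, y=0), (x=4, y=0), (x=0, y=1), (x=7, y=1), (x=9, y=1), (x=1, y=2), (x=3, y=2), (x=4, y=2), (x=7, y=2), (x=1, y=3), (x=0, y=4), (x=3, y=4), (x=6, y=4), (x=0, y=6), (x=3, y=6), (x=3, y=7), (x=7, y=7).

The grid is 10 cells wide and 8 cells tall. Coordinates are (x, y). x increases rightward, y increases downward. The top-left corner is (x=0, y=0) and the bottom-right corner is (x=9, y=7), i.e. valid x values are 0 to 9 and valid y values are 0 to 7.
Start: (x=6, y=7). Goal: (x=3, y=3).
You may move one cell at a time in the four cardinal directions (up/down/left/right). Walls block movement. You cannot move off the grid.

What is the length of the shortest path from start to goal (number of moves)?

Answer: Shortest path length: 7

Derivation:
BFS from (x=6, y=7) until reaching (x=3, y=3):
  Distance 0: (x=6, y=7)
  Distance 1: (x=6, y=6), (x=5, y=7)
  Distance 2: (x=6, y=5), (x=5, y=6), (x=7, y=6), (x=4, y=7)
  Distance 3: (x=5, y=5), (x=7, y=5), (x=4, y=6), (x=8, y=6)
  Distance 4: (x=5, y=4), (x=7, y=4), (x=4, y=5), (x=8, y=5), (x=9, y=6), (x=8, y=7)
  Distance 5: (x=5, y=3), (x=7, y=3), (x=4, y=4), (x=8, y=4), (x=3, y=5), (x=9, y=5), (x=9, y=7)
  Distance 6: (x=5, y=2), (x=4, y=3), (x=6, y=3), (x=8, y=3), (x=9, y=4), (x=2, y=5)
  Distance 7: (x=5, y=1), (x=6, y=2), (x=8, y=2), (x=3, y=3), (x=9, y=3), (x=2, y=4), (x=1, y=5), (x=2, y=6)  <- goal reached here
One shortest path (7 moves): (x=6, y=7) -> (x=5, y=7) -> (x=4, y=7) -> (x=4, y=6) -> (x=4, y=5) -> (x=4, y=4) -> (x=4, y=3) -> (x=3, y=3)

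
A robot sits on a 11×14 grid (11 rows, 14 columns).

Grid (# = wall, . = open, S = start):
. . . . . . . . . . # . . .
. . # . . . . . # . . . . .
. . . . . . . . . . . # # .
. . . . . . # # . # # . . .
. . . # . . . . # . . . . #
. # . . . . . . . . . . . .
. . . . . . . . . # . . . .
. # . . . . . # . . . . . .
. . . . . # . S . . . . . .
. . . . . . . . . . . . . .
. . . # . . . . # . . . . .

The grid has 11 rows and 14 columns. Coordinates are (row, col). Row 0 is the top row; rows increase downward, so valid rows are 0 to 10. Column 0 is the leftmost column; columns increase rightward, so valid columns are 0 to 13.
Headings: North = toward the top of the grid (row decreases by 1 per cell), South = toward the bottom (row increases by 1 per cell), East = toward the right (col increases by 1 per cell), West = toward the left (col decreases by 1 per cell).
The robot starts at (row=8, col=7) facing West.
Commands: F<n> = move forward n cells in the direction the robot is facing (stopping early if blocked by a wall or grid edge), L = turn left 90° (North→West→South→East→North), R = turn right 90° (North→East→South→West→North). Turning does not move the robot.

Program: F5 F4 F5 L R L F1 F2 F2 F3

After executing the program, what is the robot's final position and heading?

Start: (row=8, col=7), facing West
  F5: move forward 1/5 (blocked), now at (row=8, col=6)
  F4: move forward 0/4 (blocked), now at (row=8, col=6)
  F5: move forward 0/5 (blocked), now at (row=8, col=6)
  L: turn left, now facing South
  R: turn right, now facing West
  L: turn left, now facing South
  F1: move forward 1, now at (row=9, col=6)
  F2: move forward 1/2 (blocked), now at (row=10, col=6)
  F2: move forward 0/2 (blocked), now at (row=10, col=6)
  F3: move forward 0/3 (blocked), now at (row=10, col=6)
Final: (row=10, col=6), facing South

Answer: Final position: (row=10, col=6), facing South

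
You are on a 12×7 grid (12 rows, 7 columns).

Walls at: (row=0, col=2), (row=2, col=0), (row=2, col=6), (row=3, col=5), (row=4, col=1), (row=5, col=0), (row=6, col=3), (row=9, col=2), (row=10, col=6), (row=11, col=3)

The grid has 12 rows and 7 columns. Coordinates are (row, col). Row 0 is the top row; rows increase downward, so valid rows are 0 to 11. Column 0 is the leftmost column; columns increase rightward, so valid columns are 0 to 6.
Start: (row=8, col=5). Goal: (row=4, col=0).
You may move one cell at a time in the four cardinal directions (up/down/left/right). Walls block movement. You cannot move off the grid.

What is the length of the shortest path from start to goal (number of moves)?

Answer: Shortest path length: 11

Derivation:
BFS from (row=8, col=5) until reaching (row=4, col=0):
  Distance 0: (row=8, col=5)
  Distance 1: (row=7, col=5), (row=8, col=4), (row=8, col=6), (row=9, col=5)
  Distance 2: (row=6, col=5), (row=7, col=4), (row=7, col=6), (row=8, col=3), (row=9, col=4), (row=9, col=6), (row=10, col=5)
  Distance 3: (row=5, col=5), (row=6, col=4), (row=6, col=6), (row=7, col=3), (row=8, col=2), (row=9, col=3), (row=10, col=4), (row=11, col=5)
  Distance 4: (row=4, col=5), (row=5, col=4), (row=5, col=6), (row=7, col=2), (row=8, col=1), (row=10, col=3), (row=11, col=4), (row=11, col=6)
  Distance 5: (row=4, col=4), (row=4, col=6), (row=5, col=3), (row=6, col=2), (row=7, col=1), (row=8, col=0), (row=9, col=1), (row=10, col=2)
  Distance 6: (row=3, col=4), (row=3, col=6), (row=4, col=3), (row=5, col=2), (row=6, col=1), (row=7, col=0), (row=9, col=0), (row=10, col=1), (row=11, col=2)
  Distance 7: (row=2, col=4), (row=3, col=3), (row=4, col=2), (row=5, col=1), (row=6, col=0), (row=10, col=0), (row=11, col=1)
  Distance 8: (row=1, col=4), (row=2, col=3), (row=2, col=5), (row=3, col=2), (row=11, col=0)
  Distance 9: (row=0, col=4), (row=1, col=3), (row=1, col=5), (row=2, col=2), (row=3, col=1)
  Distance 10: (row=0, col=3), (row=0, col=5), (row=1, col=2), (row=1, col=6), (row=2, col=1), (row=3, col=0)
  Distance 11: (row=0, col=6), (row=1, col=1), (row=4, col=0)  <- goal reached here
One shortest path (11 moves): (row=8, col=5) -> (row=8, col=4) -> (row=8, col=3) -> (row=8, col=2) -> (row=7, col=2) -> (row=6, col=2) -> (row=5, col=2) -> (row=4, col=2) -> (row=3, col=2) -> (row=3, col=1) -> (row=3, col=0) -> (row=4, col=0)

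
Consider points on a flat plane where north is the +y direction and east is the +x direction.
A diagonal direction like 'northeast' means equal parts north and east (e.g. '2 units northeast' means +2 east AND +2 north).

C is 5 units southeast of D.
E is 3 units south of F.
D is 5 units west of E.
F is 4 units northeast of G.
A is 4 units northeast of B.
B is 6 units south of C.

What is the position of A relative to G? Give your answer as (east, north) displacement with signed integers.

Place G at the origin (east=0, north=0).
  F is 4 units northeast of G: delta (east=+4, north=+4); F at (east=4, north=4).
  E is 3 units south of F: delta (east=+0, north=-3); E at (east=4, north=1).
  D is 5 units west of E: delta (east=-5, north=+0); D at (east=-1, north=1).
  C is 5 units southeast of D: delta (east=+5, north=-5); C at (east=4, north=-4).
  B is 6 units south of C: delta (east=+0, north=-6); B at (east=4, north=-10).
  A is 4 units northeast of B: delta (east=+4, north=+4); A at (east=8, north=-6).
Therefore A relative to G: (east=8, north=-6).

Answer: A is at (east=8, north=-6) relative to G.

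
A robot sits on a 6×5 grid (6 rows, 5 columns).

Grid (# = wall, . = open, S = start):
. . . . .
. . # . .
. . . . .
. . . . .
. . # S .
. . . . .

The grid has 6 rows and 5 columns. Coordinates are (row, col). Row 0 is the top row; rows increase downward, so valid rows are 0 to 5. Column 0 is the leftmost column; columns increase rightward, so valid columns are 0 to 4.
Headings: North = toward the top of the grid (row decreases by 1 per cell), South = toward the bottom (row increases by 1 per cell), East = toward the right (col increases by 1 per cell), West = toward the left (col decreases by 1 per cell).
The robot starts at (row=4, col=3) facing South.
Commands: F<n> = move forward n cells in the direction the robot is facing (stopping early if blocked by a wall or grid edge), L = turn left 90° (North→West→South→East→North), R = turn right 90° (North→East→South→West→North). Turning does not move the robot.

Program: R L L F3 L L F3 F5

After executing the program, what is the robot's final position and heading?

Start: (row=4, col=3), facing South
  R: turn right, now facing West
  L: turn left, now facing South
  L: turn left, now facing East
  F3: move forward 1/3 (blocked), now at (row=4, col=4)
  L: turn left, now facing North
  L: turn left, now facing West
  F3: move forward 1/3 (blocked), now at (row=4, col=3)
  F5: move forward 0/5 (blocked), now at (row=4, col=3)
Final: (row=4, col=3), facing West

Answer: Final position: (row=4, col=3), facing West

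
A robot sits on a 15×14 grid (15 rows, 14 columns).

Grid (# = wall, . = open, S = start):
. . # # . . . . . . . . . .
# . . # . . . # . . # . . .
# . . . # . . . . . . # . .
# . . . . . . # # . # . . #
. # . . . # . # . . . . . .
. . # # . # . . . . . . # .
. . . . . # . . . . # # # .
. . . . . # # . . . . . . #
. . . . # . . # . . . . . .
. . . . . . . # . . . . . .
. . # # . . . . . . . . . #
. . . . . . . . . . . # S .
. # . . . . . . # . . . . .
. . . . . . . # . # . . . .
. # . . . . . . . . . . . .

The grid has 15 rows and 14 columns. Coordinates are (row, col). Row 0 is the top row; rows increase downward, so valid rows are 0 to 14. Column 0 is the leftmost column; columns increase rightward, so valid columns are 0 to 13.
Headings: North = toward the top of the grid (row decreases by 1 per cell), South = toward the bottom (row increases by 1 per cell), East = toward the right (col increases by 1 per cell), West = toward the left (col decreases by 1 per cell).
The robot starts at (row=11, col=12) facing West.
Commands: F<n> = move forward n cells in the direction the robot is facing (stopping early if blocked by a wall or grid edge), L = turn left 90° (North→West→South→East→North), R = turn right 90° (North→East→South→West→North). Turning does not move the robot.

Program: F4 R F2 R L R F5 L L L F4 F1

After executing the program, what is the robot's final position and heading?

Answer: Final position: (row=9, col=13), facing South

Derivation:
Start: (row=11, col=12), facing West
  F4: move forward 0/4 (blocked), now at (row=11, col=12)
  R: turn right, now facing North
  F2: move forward 2, now at (row=9, col=12)
  R: turn right, now facing East
  L: turn left, now facing North
  R: turn right, now facing East
  F5: move forward 1/5 (blocked), now at (row=9, col=13)
  L: turn left, now facing North
  L: turn left, now facing West
  L: turn left, now facing South
  F4: move forward 0/4 (blocked), now at (row=9, col=13)
  F1: move forward 0/1 (blocked), now at (row=9, col=13)
Final: (row=9, col=13), facing South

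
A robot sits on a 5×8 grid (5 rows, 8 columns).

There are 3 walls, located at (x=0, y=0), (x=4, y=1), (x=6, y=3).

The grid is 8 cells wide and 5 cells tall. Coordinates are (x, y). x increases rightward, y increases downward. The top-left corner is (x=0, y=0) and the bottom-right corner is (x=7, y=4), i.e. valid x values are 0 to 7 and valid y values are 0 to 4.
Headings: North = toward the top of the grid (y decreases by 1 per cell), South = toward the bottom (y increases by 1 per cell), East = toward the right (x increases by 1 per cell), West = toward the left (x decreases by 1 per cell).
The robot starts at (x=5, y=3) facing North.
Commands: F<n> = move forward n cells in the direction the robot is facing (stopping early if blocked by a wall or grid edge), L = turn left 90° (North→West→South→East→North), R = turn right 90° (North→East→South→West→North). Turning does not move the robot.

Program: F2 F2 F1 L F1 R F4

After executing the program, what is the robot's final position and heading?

Answer: Final position: (x=4, y=0), facing North

Derivation:
Start: (x=5, y=3), facing North
  F2: move forward 2, now at (x=5, y=1)
  F2: move forward 1/2 (blocked), now at (x=5, y=0)
  F1: move forward 0/1 (blocked), now at (x=5, y=0)
  L: turn left, now facing West
  F1: move forward 1, now at (x=4, y=0)
  R: turn right, now facing North
  F4: move forward 0/4 (blocked), now at (x=4, y=0)
Final: (x=4, y=0), facing North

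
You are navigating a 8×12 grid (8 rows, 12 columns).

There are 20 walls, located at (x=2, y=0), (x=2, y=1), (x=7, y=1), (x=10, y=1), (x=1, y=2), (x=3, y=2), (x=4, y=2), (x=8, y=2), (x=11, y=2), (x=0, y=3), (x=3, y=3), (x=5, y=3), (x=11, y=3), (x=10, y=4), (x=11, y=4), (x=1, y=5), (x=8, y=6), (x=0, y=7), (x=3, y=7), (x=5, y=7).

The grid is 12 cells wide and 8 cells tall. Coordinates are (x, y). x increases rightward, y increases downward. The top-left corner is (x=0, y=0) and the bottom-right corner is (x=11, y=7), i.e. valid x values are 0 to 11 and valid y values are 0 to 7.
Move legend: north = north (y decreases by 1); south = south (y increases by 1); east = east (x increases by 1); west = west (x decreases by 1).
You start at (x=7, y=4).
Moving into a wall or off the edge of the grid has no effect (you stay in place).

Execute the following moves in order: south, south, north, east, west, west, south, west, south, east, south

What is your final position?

Answer: Final position: (x=6, y=7)

Derivation:
Start: (x=7, y=4)
  south (south): (x=7, y=4) -> (x=7, y=5)
  south (south): (x=7, y=5) -> (x=7, y=6)
  north (north): (x=7, y=6) -> (x=7, y=5)
  east (east): (x=7, y=5) -> (x=8, y=5)
  west (west): (x=8, y=5) -> (x=7, y=5)
  west (west): (x=7, y=5) -> (x=6, y=5)
  south (south): (x=6, y=5) -> (x=6, y=6)
  west (west): (x=6, y=6) -> (x=5, y=6)
  south (south): blocked, stay at (x=5, y=6)
  east (east): (x=5, y=6) -> (x=6, y=6)
  south (south): (x=6, y=6) -> (x=6, y=7)
Final: (x=6, y=7)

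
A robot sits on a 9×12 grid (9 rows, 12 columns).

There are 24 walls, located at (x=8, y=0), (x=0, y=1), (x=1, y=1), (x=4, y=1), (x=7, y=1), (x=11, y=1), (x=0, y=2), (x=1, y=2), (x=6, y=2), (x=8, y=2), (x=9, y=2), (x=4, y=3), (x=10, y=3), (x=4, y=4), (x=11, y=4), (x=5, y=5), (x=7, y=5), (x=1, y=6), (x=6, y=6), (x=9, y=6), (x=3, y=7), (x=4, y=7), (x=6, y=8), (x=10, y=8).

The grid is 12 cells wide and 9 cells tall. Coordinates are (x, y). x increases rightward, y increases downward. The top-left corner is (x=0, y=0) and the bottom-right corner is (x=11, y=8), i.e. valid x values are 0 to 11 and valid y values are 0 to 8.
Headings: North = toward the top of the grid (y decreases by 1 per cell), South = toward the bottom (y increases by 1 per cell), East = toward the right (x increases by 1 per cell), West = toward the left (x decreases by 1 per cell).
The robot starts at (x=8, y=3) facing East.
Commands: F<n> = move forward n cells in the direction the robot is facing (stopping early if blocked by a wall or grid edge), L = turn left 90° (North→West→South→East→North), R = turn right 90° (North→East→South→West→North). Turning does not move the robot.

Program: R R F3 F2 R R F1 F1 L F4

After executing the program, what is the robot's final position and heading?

Answer: Final position: (x=7, y=2), facing North

Derivation:
Start: (x=8, y=3), facing East
  R: turn right, now facing South
  R: turn right, now facing West
  F3: move forward 3, now at (x=5, y=3)
  F2: move forward 0/2 (blocked), now at (x=5, y=3)
  R: turn right, now facing North
  R: turn right, now facing East
  F1: move forward 1, now at (x=6, y=3)
  F1: move forward 1, now at (x=7, y=3)
  L: turn left, now facing North
  F4: move forward 1/4 (blocked), now at (x=7, y=2)
Final: (x=7, y=2), facing North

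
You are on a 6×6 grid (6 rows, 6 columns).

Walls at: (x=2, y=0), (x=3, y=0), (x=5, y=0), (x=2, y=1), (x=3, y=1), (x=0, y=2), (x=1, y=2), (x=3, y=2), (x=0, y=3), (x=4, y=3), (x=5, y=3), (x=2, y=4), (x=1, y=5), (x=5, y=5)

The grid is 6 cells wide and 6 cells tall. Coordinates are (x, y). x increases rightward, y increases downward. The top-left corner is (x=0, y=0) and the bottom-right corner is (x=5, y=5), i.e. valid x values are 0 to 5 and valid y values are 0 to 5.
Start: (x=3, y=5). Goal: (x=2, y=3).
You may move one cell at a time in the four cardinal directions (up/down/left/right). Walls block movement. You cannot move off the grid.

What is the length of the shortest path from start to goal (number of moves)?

Answer: Shortest path length: 3

Derivation:
BFS from (x=3, y=5) until reaching (x=2, y=3):
  Distance 0: (x=3, y=5)
  Distance 1: (x=3, y=4), (x=2, y=5), (x=4, y=5)
  Distance 2: (x=3, y=3), (x=4, y=4)
  Distance 3: (x=2, y=3), (x=5, y=4)  <- goal reached here
One shortest path (3 moves): (x=3, y=5) -> (x=3, y=4) -> (x=3, y=3) -> (x=2, y=3)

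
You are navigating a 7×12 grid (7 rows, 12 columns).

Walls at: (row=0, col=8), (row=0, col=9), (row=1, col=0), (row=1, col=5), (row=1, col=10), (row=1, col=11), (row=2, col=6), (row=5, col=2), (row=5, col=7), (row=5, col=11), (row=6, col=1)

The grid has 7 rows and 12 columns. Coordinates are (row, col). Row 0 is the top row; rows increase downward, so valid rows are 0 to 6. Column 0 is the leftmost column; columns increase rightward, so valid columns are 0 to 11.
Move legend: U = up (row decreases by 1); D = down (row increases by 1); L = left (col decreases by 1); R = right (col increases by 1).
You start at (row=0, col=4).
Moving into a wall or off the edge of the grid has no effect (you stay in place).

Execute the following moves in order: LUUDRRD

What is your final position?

Answer: Final position: (row=2, col=4)

Derivation:
Start: (row=0, col=4)
  L (left): (row=0, col=4) -> (row=0, col=3)
  U (up): blocked, stay at (row=0, col=3)
  U (up): blocked, stay at (row=0, col=3)
  D (down): (row=0, col=3) -> (row=1, col=3)
  R (right): (row=1, col=3) -> (row=1, col=4)
  R (right): blocked, stay at (row=1, col=4)
  D (down): (row=1, col=4) -> (row=2, col=4)
Final: (row=2, col=4)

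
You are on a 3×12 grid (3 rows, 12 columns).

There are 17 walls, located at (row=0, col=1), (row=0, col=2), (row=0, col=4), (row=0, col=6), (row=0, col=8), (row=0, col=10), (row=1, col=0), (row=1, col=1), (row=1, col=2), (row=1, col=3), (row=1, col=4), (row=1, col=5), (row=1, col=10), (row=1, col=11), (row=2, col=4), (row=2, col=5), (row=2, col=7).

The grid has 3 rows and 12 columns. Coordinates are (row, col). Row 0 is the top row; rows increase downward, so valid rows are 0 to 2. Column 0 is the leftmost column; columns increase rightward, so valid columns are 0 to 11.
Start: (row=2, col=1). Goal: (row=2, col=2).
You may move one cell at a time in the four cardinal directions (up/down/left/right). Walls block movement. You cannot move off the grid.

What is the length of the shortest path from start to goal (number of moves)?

Answer: Shortest path length: 1

Derivation:
BFS from (row=2, col=1) until reaching (row=2, col=2):
  Distance 0: (row=2, col=1)
  Distance 1: (row=2, col=0), (row=2, col=2)  <- goal reached here
One shortest path (1 moves): (row=2, col=1) -> (row=2, col=2)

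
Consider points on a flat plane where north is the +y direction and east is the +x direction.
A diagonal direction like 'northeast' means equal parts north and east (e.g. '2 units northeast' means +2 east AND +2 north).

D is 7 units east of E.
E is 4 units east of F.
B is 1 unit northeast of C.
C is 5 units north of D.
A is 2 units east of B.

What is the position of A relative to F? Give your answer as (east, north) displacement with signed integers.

Answer: A is at (east=14, north=6) relative to F.

Derivation:
Place F at the origin (east=0, north=0).
  E is 4 units east of F: delta (east=+4, north=+0); E at (east=4, north=0).
  D is 7 units east of E: delta (east=+7, north=+0); D at (east=11, north=0).
  C is 5 units north of D: delta (east=+0, north=+5); C at (east=11, north=5).
  B is 1 unit northeast of C: delta (east=+1, north=+1); B at (east=12, north=6).
  A is 2 units east of B: delta (east=+2, north=+0); A at (east=14, north=6).
Therefore A relative to F: (east=14, north=6).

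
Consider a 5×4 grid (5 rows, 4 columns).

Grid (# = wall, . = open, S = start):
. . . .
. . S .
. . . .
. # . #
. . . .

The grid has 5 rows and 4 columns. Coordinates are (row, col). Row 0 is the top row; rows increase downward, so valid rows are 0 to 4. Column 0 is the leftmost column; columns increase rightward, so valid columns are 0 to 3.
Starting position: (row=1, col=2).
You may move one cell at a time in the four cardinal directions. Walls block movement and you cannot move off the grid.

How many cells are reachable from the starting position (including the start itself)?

BFS flood-fill from (row=1, col=2):
  Distance 0: (row=1, col=2)
  Distance 1: (row=0, col=2), (row=1, col=1), (row=1, col=3), (row=2, col=2)
  Distance 2: (row=0, col=1), (row=0, col=3), (row=1, col=0), (row=2, col=1), (row=2, col=3), (row=3, col=2)
  Distance 3: (row=0, col=0), (row=2, col=0), (row=4, col=2)
  Distance 4: (row=3, col=0), (row=4, col=1), (row=4, col=3)
  Distance 5: (row=4, col=0)
Total reachable: 18 (grid has 18 open cells total)

Answer: Reachable cells: 18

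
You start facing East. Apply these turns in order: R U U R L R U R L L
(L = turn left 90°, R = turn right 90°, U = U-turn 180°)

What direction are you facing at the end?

Answer: Final heading: North

Derivation:
Start: East
  R (right (90° clockwise)) -> South
  U (U-turn (180°)) -> North
  U (U-turn (180°)) -> South
  R (right (90° clockwise)) -> West
  L (left (90° counter-clockwise)) -> South
  R (right (90° clockwise)) -> West
  U (U-turn (180°)) -> East
  R (right (90° clockwise)) -> South
  L (left (90° counter-clockwise)) -> East
  L (left (90° counter-clockwise)) -> North
Final: North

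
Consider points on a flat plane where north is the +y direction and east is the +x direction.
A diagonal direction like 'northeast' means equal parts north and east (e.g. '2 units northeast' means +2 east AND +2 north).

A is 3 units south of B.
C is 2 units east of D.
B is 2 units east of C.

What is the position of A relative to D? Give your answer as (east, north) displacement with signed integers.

Answer: A is at (east=4, north=-3) relative to D.

Derivation:
Place D at the origin (east=0, north=0).
  C is 2 units east of D: delta (east=+2, north=+0); C at (east=2, north=0).
  B is 2 units east of C: delta (east=+2, north=+0); B at (east=4, north=0).
  A is 3 units south of B: delta (east=+0, north=-3); A at (east=4, north=-3).
Therefore A relative to D: (east=4, north=-3).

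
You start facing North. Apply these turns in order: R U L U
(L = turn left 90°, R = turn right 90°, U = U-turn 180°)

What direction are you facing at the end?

Answer: Final heading: North

Derivation:
Start: North
  R (right (90° clockwise)) -> East
  U (U-turn (180°)) -> West
  L (left (90° counter-clockwise)) -> South
  U (U-turn (180°)) -> North
Final: North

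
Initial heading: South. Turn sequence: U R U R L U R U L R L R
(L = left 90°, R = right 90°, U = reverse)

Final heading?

Start: South
  U (U-turn (180°)) -> North
  R (right (90° clockwise)) -> East
  U (U-turn (180°)) -> West
  R (right (90° clockwise)) -> North
  L (left (90° counter-clockwise)) -> West
  U (U-turn (180°)) -> East
  R (right (90° clockwise)) -> South
  U (U-turn (180°)) -> North
  L (left (90° counter-clockwise)) -> West
  R (right (90° clockwise)) -> North
  L (left (90° counter-clockwise)) -> West
  R (right (90° clockwise)) -> North
Final: North

Answer: Final heading: North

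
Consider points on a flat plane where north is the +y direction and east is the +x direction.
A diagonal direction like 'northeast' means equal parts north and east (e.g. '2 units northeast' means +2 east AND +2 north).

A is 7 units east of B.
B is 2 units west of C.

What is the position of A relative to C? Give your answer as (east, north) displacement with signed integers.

Place C at the origin (east=0, north=0).
  B is 2 units west of C: delta (east=-2, north=+0); B at (east=-2, north=0).
  A is 7 units east of B: delta (east=+7, north=+0); A at (east=5, north=0).
Therefore A relative to C: (east=5, north=0).

Answer: A is at (east=5, north=0) relative to C.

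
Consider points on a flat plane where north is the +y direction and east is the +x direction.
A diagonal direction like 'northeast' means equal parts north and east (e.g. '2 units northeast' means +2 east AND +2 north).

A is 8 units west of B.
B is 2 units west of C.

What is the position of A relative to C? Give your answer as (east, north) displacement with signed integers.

Answer: A is at (east=-10, north=0) relative to C.

Derivation:
Place C at the origin (east=0, north=0).
  B is 2 units west of C: delta (east=-2, north=+0); B at (east=-2, north=0).
  A is 8 units west of B: delta (east=-8, north=+0); A at (east=-10, north=0).
Therefore A relative to C: (east=-10, north=0).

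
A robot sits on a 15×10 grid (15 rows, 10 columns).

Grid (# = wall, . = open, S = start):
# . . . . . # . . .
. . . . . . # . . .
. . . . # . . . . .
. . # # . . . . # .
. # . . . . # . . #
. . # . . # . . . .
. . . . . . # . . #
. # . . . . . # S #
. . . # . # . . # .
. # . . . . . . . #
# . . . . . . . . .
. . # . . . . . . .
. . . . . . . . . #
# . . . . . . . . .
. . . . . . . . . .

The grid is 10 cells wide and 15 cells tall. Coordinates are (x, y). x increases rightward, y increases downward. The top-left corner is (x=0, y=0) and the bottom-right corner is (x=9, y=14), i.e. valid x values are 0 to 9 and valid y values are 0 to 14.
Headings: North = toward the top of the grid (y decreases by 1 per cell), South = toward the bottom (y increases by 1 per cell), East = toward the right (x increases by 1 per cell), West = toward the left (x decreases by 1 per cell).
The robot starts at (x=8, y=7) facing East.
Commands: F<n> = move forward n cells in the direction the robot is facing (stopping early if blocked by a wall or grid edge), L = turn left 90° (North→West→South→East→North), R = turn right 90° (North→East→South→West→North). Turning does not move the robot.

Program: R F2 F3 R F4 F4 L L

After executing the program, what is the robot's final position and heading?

Answer: Final position: (x=8, y=7), facing East

Derivation:
Start: (x=8, y=7), facing East
  R: turn right, now facing South
  F2: move forward 0/2 (blocked), now at (x=8, y=7)
  F3: move forward 0/3 (blocked), now at (x=8, y=7)
  R: turn right, now facing West
  F4: move forward 0/4 (blocked), now at (x=8, y=7)
  F4: move forward 0/4 (blocked), now at (x=8, y=7)
  L: turn left, now facing South
  L: turn left, now facing East
Final: (x=8, y=7), facing East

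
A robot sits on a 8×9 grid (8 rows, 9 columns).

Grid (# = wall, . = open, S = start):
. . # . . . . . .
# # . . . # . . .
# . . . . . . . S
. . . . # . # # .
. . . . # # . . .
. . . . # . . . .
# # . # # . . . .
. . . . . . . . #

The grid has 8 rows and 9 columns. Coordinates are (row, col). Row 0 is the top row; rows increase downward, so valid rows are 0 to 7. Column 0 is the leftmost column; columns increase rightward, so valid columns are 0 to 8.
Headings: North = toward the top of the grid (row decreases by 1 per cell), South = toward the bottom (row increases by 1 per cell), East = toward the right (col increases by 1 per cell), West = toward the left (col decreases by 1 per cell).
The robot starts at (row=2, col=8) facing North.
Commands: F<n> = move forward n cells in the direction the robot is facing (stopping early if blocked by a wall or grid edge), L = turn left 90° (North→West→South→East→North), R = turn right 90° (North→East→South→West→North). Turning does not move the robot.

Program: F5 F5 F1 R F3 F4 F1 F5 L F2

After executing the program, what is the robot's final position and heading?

Start: (row=2, col=8), facing North
  F5: move forward 2/5 (blocked), now at (row=0, col=8)
  F5: move forward 0/5 (blocked), now at (row=0, col=8)
  F1: move forward 0/1 (blocked), now at (row=0, col=8)
  R: turn right, now facing East
  F3: move forward 0/3 (blocked), now at (row=0, col=8)
  F4: move forward 0/4 (blocked), now at (row=0, col=8)
  F1: move forward 0/1 (blocked), now at (row=0, col=8)
  F5: move forward 0/5 (blocked), now at (row=0, col=8)
  L: turn left, now facing North
  F2: move forward 0/2 (blocked), now at (row=0, col=8)
Final: (row=0, col=8), facing North

Answer: Final position: (row=0, col=8), facing North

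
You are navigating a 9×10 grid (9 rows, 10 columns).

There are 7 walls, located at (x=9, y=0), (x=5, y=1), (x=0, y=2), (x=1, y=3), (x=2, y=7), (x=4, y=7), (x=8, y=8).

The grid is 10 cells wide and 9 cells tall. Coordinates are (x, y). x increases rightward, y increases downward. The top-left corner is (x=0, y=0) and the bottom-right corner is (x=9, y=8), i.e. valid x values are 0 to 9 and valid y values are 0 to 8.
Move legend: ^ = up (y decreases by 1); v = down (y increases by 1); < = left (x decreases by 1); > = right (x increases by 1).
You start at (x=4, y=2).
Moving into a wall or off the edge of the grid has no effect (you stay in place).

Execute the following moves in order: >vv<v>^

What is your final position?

Start: (x=4, y=2)
  > (right): (x=4, y=2) -> (x=5, y=2)
  v (down): (x=5, y=2) -> (x=5, y=3)
  v (down): (x=5, y=3) -> (x=5, y=4)
  < (left): (x=5, y=4) -> (x=4, y=4)
  v (down): (x=4, y=4) -> (x=4, y=5)
  > (right): (x=4, y=5) -> (x=5, y=5)
  ^ (up): (x=5, y=5) -> (x=5, y=4)
Final: (x=5, y=4)

Answer: Final position: (x=5, y=4)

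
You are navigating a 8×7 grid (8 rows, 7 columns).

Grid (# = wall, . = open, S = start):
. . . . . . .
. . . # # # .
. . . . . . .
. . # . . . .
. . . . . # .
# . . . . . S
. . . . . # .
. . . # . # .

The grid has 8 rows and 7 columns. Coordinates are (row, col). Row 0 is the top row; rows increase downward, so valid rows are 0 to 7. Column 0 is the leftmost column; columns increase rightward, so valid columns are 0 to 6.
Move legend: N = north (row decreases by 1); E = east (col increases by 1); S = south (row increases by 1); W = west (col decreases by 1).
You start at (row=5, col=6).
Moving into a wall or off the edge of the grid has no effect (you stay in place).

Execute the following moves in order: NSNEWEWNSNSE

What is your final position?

Answer: Final position: (row=4, col=6)

Derivation:
Start: (row=5, col=6)
  N (north): (row=5, col=6) -> (row=4, col=6)
  S (south): (row=4, col=6) -> (row=5, col=6)
  N (north): (row=5, col=6) -> (row=4, col=6)
  E (east): blocked, stay at (row=4, col=6)
  W (west): blocked, stay at (row=4, col=6)
  E (east): blocked, stay at (row=4, col=6)
  W (west): blocked, stay at (row=4, col=6)
  N (north): (row=4, col=6) -> (row=3, col=6)
  S (south): (row=3, col=6) -> (row=4, col=6)
  N (north): (row=4, col=6) -> (row=3, col=6)
  S (south): (row=3, col=6) -> (row=4, col=6)
  E (east): blocked, stay at (row=4, col=6)
Final: (row=4, col=6)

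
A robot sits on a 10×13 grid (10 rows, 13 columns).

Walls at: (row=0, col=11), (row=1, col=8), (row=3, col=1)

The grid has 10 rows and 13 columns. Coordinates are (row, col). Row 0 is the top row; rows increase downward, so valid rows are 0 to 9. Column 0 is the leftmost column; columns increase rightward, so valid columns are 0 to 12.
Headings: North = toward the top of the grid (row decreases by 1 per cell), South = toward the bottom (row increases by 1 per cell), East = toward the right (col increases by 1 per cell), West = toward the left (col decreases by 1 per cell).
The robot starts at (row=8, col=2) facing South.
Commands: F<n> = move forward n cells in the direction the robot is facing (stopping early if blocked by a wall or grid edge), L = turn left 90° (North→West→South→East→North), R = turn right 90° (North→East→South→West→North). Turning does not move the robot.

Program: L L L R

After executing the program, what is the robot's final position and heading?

Start: (row=8, col=2), facing South
  L: turn left, now facing East
  L: turn left, now facing North
  L: turn left, now facing West
  R: turn right, now facing North
Final: (row=8, col=2), facing North

Answer: Final position: (row=8, col=2), facing North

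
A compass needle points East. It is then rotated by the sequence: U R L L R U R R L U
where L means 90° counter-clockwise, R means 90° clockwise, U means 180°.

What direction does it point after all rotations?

Start: East
  U (U-turn (180°)) -> West
  R (right (90° clockwise)) -> North
  L (left (90° counter-clockwise)) -> West
  L (left (90° counter-clockwise)) -> South
  R (right (90° clockwise)) -> West
  U (U-turn (180°)) -> East
  R (right (90° clockwise)) -> South
  R (right (90° clockwise)) -> West
  L (left (90° counter-clockwise)) -> South
  U (U-turn (180°)) -> North
Final: North

Answer: Final heading: North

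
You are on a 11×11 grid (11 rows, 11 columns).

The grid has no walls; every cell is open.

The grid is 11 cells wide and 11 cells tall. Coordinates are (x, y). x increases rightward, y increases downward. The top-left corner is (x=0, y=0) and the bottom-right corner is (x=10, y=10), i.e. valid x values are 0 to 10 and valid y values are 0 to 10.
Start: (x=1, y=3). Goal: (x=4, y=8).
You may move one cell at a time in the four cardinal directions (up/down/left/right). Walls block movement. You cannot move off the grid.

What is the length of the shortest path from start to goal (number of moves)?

Answer: Shortest path length: 8

Derivation:
BFS from (x=1, y=3) until reaching (x=4, y=8):
  Distance 0: (x=1, y=3)
  Distance 1: (x=1, y=2), (x=0, y=3), (x=2, y=3), (x=1, y=4)
  Distance 2: (x=1, y=1), (x=0, y=2), (x=2, y=2), (x=3, y=3), (x=0, y=4), (x=2, y=4), (x=1, y=5)
  Distance 3: (x=1, y=0), (x=0, y=1), (x=2, y=1), (x=3, y=2), (x=4, y=3), (x=3, y=4), (x=0, y=5), (x=2, y=5), (x=1, y=6)
  Distance 4: (x=0, y=0), (x=2, y=0), (x=3, y=1), (x=4, y=2), (x=5, y=3), (x=4, y=4), (x=3, y=5), (x=0, y=6), (x=2, y=6), (x=1, y=7)
  Distance 5: (x=3, y=0), (x=4, y=1), (x=5, y=2), (x=6, y=3), (x=5, y=4), (x=4, y=5), (x=3, y=6), (x=0, y=7), (x=2, y=7), (x=1, y=8)
  Distance 6: (x=4, y=0), (x=5, y=1), (x=6, y=2), (x=7, y=3), (x=6, y=4), (x=5, y=5), (x=4, y=6), (x=3, y=7), (x=0, y=8), (x=2, y=8), (x=1, y=9)
  Distance 7: (x=5, y=0), (x=6, y=1), (x=7, y=2), (x=8, y=3), (x=7, y=4), (x=6, y=5), (x=5, y=6), (x=4, y=7), (x=3, y=8), (x=0, y=9), (x=2, y=9), (x=1, y=10)
  Distance 8: (x=6, y=0), (x=7, y=1), (x=8, y=2), (x=9, y=3), (x=8, y=4), (x=7, y=5), (x=6, y=6), (x=5, y=7), (x=4, y=8), (x=3, y=9), (x=0, y=10), (x=2, y=10)  <- goal reached here
One shortest path (8 moves): (x=1, y=3) -> (x=2, y=3) -> (x=3, y=3) -> (x=4, y=3) -> (x=4, y=4) -> (x=4, y=5) -> (x=4, y=6) -> (x=4, y=7) -> (x=4, y=8)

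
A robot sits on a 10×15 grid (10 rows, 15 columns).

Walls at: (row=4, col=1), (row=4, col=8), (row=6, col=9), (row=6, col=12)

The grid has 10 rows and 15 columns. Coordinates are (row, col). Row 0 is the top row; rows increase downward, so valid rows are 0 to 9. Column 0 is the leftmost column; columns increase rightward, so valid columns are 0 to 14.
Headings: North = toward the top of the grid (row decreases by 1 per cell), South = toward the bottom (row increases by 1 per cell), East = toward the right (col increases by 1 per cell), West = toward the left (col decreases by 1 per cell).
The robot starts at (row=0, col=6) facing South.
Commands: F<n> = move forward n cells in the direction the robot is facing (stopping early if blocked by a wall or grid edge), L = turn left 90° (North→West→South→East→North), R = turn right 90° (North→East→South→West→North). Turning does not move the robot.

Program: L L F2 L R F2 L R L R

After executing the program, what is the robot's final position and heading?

Answer: Final position: (row=0, col=6), facing North

Derivation:
Start: (row=0, col=6), facing South
  L: turn left, now facing East
  L: turn left, now facing North
  F2: move forward 0/2 (blocked), now at (row=0, col=6)
  L: turn left, now facing West
  R: turn right, now facing North
  F2: move forward 0/2 (blocked), now at (row=0, col=6)
  L: turn left, now facing West
  R: turn right, now facing North
  L: turn left, now facing West
  R: turn right, now facing North
Final: (row=0, col=6), facing North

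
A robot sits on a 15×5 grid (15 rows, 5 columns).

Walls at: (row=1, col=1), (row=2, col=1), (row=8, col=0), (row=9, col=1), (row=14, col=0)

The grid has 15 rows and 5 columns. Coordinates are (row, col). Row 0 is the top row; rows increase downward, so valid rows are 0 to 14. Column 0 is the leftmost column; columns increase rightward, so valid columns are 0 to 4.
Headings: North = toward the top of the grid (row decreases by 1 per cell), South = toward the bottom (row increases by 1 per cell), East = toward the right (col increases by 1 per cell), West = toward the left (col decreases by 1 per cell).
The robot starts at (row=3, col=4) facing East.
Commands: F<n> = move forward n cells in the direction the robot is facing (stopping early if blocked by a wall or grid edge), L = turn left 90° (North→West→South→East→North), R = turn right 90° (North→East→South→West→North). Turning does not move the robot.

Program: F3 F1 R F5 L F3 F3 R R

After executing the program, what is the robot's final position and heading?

Answer: Final position: (row=8, col=4), facing West

Derivation:
Start: (row=3, col=4), facing East
  F3: move forward 0/3 (blocked), now at (row=3, col=4)
  F1: move forward 0/1 (blocked), now at (row=3, col=4)
  R: turn right, now facing South
  F5: move forward 5, now at (row=8, col=4)
  L: turn left, now facing East
  F3: move forward 0/3 (blocked), now at (row=8, col=4)
  F3: move forward 0/3 (blocked), now at (row=8, col=4)
  R: turn right, now facing South
  R: turn right, now facing West
Final: (row=8, col=4), facing West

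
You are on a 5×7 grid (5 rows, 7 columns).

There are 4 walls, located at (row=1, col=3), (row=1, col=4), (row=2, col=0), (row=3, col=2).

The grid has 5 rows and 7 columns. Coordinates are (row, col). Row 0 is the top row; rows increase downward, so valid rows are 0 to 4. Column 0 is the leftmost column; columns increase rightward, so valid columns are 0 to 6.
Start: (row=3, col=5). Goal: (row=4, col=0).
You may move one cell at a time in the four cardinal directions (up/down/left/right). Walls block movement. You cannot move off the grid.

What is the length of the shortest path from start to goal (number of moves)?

Answer: Shortest path length: 6

Derivation:
BFS from (row=3, col=5) until reaching (row=4, col=0):
  Distance 0: (row=3, col=5)
  Distance 1: (row=2, col=5), (row=3, col=4), (row=3, col=6), (row=4, col=5)
  Distance 2: (row=1, col=5), (row=2, col=4), (row=2, col=6), (row=3, col=3), (row=4, col=4), (row=4, col=6)
  Distance 3: (row=0, col=5), (row=1, col=6), (row=2, col=3), (row=4, col=3)
  Distance 4: (row=0, col=4), (row=0, col=6), (row=2, col=2), (row=4, col=2)
  Distance 5: (row=0, col=3), (row=1, col=2), (row=2, col=1), (row=4, col=1)
  Distance 6: (row=0, col=2), (row=1, col=1), (row=3, col=1), (row=4, col=0)  <- goal reached here
One shortest path (6 moves): (row=3, col=5) -> (row=3, col=4) -> (row=3, col=3) -> (row=4, col=3) -> (row=4, col=2) -> (row=4, col=1) -> (row=4, col=0)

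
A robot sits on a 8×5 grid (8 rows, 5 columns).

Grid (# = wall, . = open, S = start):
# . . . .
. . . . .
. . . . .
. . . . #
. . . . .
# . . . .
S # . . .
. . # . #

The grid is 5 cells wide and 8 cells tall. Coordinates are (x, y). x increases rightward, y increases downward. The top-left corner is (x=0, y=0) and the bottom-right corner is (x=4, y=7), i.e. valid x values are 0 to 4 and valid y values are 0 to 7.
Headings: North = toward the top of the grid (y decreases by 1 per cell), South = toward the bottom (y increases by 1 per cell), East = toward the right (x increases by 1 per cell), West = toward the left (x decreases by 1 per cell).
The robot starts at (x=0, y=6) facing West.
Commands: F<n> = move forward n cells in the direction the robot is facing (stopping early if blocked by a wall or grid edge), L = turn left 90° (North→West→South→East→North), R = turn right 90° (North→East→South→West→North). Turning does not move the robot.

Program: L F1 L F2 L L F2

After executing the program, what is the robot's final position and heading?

Start: (x=0, y=6), facing West
  L: turn left, now facing South
  F1: move forward 1, now at (x=0, y=7)
  L: turn left, now facing East
  F2: move forward 1/2 (blocked), now at (x=1, y=7)
  L: turn left, now facing North
  L: turn left, now facing West
  F2: move forward 1/2 (blocked), now at (x=0, y=7)
Final: (x=0, y=7), facing West

Answer: Final position: (x=0, y=7), facing West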